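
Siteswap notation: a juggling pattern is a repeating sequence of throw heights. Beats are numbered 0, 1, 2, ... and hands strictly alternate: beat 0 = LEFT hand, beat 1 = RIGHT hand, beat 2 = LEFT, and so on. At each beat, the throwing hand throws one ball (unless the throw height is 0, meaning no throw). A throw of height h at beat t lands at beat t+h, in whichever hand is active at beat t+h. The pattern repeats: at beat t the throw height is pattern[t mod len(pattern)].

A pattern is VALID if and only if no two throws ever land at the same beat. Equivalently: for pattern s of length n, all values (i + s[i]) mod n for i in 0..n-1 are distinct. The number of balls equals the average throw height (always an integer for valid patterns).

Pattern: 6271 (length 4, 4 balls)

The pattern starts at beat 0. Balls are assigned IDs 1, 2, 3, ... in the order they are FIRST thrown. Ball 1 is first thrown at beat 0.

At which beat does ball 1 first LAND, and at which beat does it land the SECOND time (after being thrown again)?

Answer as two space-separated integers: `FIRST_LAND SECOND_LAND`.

Answer: 6 13

Derivation:
Beat 0 (L): throw ball1 h=6 -> lands@6:L; in-air after throw: [b1@6:L]
Beat 1 (R): throw ball2 h=2 -> lands@3:R; in-air after throw: [b2@3:R b1@6:L]
Beat 2 (L): throw ball3 h=7 -> lands@9:R; in-air after throw: [b2@3:R b1@6:L b3@9:R]
Beat 3 (R): throw ball2 h=1 -> lands@4:L; in-air after throw: [b2@4:L b1@6:L b3@9:R]
Beat 4 (L): throw ball2 h=6 -> lands@10:L; in-air after throw: [b1@6:L b3@9:R b2@10:L]
Beat 5 (R): throw ball4 h=2 -> lands@7:R; in-air after throw: [b1@6:L b4@7:R b3@9:R b2@10:L]
Beat 6 (L): throw ball1 h=7 -> lands@13:R; in-air after throw: [b4@7:R b3@9:R b2@10:L b1@13:R]
Beat 7 (R): throw ball4 h=1 -> lands@8:L; in-air after throw: [b4@8:L b3@9:R b2@10:L b1@13:R]
Beat 8 (L): throw ball4 h=6 -> lands@14:L; in-air after throw: [b3@9:R b2@10:L b1@13:R b4@14:L]
Beat 9 (R): throw ball3 h=2 -> lands@11:R; in-air after throw: [b2@10:L b3@11:R b1@13:R b4@14:L]
Beat 10 (L): throw ball2 h=7 -> lands@17:R; in-air after throw: [b3@11:R b1@13:R b4@14:L b2@17:R]
Beat 11 (R): throw ball3 h=1 -> lands@12:L; in-air after throw: [b3@12:L b1@13:R b4@14:L b2@17:R]
Beat 12 (L): throw ball3 h=6 -> lands@18:L; in-air after throw: [b1@13:R b4@14:L b2@17:R b3@18:L]
Beat 13 (R): throw ball1 h=2 -> lands@15:R; in-air after throw: [b4@14:L b1@15:R b2@17:R b3@18:L]
Ball 1: thrown@0 h=6 -> first land @6; rethrown@6 h=7 -> second land @13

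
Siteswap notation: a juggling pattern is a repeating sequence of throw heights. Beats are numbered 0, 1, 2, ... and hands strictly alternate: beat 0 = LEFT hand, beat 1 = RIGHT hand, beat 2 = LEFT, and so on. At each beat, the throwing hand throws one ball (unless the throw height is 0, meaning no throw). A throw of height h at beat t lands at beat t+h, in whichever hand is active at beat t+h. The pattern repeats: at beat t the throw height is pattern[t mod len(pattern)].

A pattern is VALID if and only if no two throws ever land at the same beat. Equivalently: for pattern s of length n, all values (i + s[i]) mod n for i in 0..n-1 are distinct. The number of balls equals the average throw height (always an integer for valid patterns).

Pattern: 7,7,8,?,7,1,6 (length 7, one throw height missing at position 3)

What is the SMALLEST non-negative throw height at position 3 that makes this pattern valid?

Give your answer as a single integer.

Answer: 6

Derivation:
i=0: (0 + 7) mod 7 = 0
i=1: (1 + 7) mod 7 = 1
i=2: (2 + 8) mod 7 = 3
i=3: s[i]=? (unknown)
i=4: (4 + 7) mod 7 = 4
i=5: (5 + 1) mod 7 = 6
i=6: (6 + 6) mod 7 = 5
Known residues: [0, 1, 3, 4, 5, 6]; need a permutation of 0..6, so missing residue r = 2
Need (3 + s) mod 7 = 2; smallest s = (2 - 3) mod 7 = 6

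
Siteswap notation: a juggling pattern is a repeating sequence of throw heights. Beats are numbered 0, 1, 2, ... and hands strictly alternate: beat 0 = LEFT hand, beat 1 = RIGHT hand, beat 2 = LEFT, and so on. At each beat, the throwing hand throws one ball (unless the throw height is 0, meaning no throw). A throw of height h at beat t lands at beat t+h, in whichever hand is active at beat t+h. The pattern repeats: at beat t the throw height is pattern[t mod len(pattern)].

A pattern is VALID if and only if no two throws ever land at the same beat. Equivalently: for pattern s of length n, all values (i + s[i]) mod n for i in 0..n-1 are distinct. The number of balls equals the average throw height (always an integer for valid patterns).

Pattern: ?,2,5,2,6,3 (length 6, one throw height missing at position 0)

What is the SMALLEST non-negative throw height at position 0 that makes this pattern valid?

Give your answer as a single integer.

i=0: s[i]=? (unknown)
i=1: (1 + 2) mod 6 = 3
i=2: (2 + 5) mod 6 = 1
i=3: (3 + 2) mod 6 = 5
i=4: (4 + 6) mod 6 = 4
i=5: (5 + 3) mod 6 = 2
Known residues: [1, 2, 3, 4, 5]; need a permutation of 0..5, so missing residue r = 0
Need (0 + s) mod 6 = 0; smallest s = (0 - 0) mod 6 = 0

Answer: 0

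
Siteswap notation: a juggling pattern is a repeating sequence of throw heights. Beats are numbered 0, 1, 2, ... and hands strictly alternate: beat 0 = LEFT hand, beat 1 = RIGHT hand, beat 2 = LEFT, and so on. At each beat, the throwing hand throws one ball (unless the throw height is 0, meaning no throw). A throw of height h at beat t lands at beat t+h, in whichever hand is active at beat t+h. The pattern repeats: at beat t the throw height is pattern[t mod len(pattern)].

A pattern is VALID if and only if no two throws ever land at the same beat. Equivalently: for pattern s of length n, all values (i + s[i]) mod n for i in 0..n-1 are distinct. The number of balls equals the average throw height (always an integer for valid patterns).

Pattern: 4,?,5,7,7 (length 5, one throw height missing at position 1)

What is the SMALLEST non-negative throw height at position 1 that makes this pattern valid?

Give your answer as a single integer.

Answer: 2

Derivation:
i=0: (0 + 4) mod 5 = 4
i=1: s[i]=? (unknown)
i=2: (2 + 5) mod 5 = 2
i=3: (3 + 7) mod 5 = 0
i=4: (4 + 7) mod 5 = 1
Known residues: [0, 1, 2, 4]; need a permutation of 0..4, so missing residue r = 3
Need (1 + s) mod 5 = 3; smallest s = (3 - 1) mod 5 = 2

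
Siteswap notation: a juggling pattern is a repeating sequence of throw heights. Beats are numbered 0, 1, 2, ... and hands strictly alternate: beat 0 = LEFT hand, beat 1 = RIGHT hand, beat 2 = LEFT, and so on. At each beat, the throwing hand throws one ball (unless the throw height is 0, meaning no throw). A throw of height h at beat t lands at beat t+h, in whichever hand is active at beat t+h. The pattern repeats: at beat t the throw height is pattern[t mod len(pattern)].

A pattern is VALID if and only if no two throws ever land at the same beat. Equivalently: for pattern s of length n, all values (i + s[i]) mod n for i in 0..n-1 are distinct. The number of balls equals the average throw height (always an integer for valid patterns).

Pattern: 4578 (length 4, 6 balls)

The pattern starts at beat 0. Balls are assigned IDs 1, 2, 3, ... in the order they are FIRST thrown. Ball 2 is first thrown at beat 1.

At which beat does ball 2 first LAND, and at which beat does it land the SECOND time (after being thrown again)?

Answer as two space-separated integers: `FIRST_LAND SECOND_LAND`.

Answer: 6 13

Derivation:
Beat 0 (L): throw ball1 h=4 -> lands@4:L; in-air after throw: [b1@4:L]
Beat 1 (R): throw ball2 h=5 -> lands@6:L; in-air after throw: [b1@4:L b2@6:L]
Beat 2 (L): throw ball3 h=7 -> lands@9:R; in-air after throw: [b1@4:L b2@6:L b3@9:R]
Beat 3 (R): throw ball4 h=8 -> lands@11:R; in-air after throw: [b1@4:L b2@6:L b3@9:R b4@11:R]
Beat 4 (L): throw ball1 h=4 -> lands@8:L; in-air after throw: [b2@6:L b1@8:L b3@9:R b4@11:R]
Beat 5 (R): throw ball5 h=5 -> lands@10:L; in-air after throw: [b2@6:L b1@8:L b3@9:R b5@10:L b4@11:R]
Beat 6 (L): throw ball2 h=7 -> lands@13:R; in-air after throw: [b1@8:L b3@9:R b5@10:L b4@11:R b2@13:R]
Beat 7 (R): throw ball6 h=8 -> lands@15:R; in-air after throw: [b1@8:L b3@9:R b5@10:L b4@11:R b2@13:R b6@15:R]
Beat 8 (L): throw ball1 h=4 -> lands@12:L; in-air after throw: [b3@9:R b5@10:L b4@11:R b1@12:L b2@13:R b6@15:R]
Beat 9 (R): throw ball3 h=5 -> lands@14:L; in-air after throw: [b5@10:L b4@11:R b1@12:L b2@13:R b3@14:L b6@15:R]
Beat 10 (L): throw ball5 h=7 -> lands@17:R; in-air after throw: [b4@11:R b1@12:L b2@13:R b3@14:L b6@15:R b5@17:R]
Beat 11 (R): throw ball4 h=8 -> lands@19:R; in-air after throw: [b1@12:L b2@13:R b3@14:L b6@15:R b5@17:R b4@19:R]
Beat 12 (L): throw ball1 h=4 -> lands@16:L; in-air after throw: [b2@13:R b3@14:L b6@15:R b1@16:L b5@17:R b4@19:R]
Beat 13 (R): throw ball2 h=5 -> lands@18:L; in-air after throw: [b3@14:L b6@15:R b1@16:L b5@17:R b2@18:L b4@19:R]
Ball 2: thrown@1 h=5 -> first land @6; rethrown@6 h=7 -> second land @13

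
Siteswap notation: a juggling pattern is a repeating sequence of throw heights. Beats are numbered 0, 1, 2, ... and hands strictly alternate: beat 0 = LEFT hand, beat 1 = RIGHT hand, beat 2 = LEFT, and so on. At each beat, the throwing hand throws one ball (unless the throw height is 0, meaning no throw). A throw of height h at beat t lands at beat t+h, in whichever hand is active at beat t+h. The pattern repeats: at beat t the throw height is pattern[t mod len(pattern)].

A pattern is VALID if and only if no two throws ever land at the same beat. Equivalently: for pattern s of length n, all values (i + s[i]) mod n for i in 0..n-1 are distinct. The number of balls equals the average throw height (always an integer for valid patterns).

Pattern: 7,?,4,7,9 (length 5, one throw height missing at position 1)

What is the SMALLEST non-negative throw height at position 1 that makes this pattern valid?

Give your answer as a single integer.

Answer: 3

Derivation:
i=0: (0 + 7) mod 5 = 2
i=1: s[i]=? (unknown)
i=2: (2 + 4) mod 5 = 1
i=3: (3 + 7) mod 5 = 0
i=4: (4 + 9) mod 5 = 3
Known residues: [0, 1, 2, 3]; need a permutation of 0..4, so missing residue r = 4
Need (1 + s) mod 5 = 4; smallest s = (4 - 1) mod 5 = 3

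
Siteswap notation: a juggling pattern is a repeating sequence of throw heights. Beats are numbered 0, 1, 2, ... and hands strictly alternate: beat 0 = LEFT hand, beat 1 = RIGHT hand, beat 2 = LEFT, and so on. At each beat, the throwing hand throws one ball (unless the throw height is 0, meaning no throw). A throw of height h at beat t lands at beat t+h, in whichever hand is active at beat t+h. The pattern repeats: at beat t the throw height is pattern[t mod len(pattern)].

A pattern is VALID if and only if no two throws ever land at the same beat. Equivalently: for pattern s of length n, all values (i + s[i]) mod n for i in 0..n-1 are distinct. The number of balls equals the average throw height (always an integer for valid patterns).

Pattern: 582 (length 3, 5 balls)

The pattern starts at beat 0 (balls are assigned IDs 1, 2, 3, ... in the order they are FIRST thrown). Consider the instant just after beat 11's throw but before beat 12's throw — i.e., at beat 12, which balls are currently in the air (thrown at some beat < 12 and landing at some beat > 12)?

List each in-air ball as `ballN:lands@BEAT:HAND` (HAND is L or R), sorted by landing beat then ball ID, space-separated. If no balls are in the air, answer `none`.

Answer: ball5:lands@13:R ball2:lands@14:L ball1:lands@15:R ball4:lands@18:L

Derivation:
Beat 0 (L): throw ball1 h=5 -> lands@5:R; in-air after throw: [b1@5:R]
Beat 1 (R): throw ball2 h=8 -> lands@9:R; in-air after throw: [b1@5:R b2@9:R]
Beat 2 (L): throw ball3 h=2 -> lands@4:L; in-air after throw: [b3@4:L b1@5:R b2@9:R]
Beat 3 (R): throw ball4 h=5 -> lands@8:L; in-air after throw: [b3@4:L b1@5:R b4@8:L b2@9:R]
Beat 4 (L): throw ball3 h=8 -> lands@12:L; in-air after throw: [b1@5:R b4@8:L b2@9:R b3@12:L]
Beat 5 (R): throw ball1 h=2 -> lands@7:R; in-air after throw: [b1@7:R b4@8:L b2@9:R b3@12:L]
Beat 6 (L): throw ball5 h=5 -> lands@11:R; in-air after throw: [b1@7:R b4@8:L b2@9:R b5@11:R b3@12:L]
Beat 7 (R): throw ball1 h=8 -> lands@15:R; in-air after throw: [b4@8:L b2@9:R b5@11:R b3@12:L b1@15:R]
Beat 8 (L): throw ball4 h=2 -> lands@10:L; in-air after throw: [b2@9:R b4@10:L b5@11:R b3@12:L b1@15:R]
Beat 9 (R): throw ball2 h=5 -> lands@14:L; in-air after throw: [b4@10:L b5@11:R b3@12:L b2@14:L b1@15:R]
Beat 10 (L): throw ball4 h=8 -> lands@18:L; in-air after throw: [b5@11:R b3@12:L b2@14:L b1@15:R b4@18:L]
Beat 11 (R): throw ball5 h=2 -> lands@13:R; in-air after throw: [b3@12:L b5@13:R b2@14:L b1@15:R b4@18:L]
Beat 12 (L): throw ball3 h=5 -> lands@17:R; in-air after throw: [b5@13:R b2@14:L b1@15:R b3@17:R b4@18:L]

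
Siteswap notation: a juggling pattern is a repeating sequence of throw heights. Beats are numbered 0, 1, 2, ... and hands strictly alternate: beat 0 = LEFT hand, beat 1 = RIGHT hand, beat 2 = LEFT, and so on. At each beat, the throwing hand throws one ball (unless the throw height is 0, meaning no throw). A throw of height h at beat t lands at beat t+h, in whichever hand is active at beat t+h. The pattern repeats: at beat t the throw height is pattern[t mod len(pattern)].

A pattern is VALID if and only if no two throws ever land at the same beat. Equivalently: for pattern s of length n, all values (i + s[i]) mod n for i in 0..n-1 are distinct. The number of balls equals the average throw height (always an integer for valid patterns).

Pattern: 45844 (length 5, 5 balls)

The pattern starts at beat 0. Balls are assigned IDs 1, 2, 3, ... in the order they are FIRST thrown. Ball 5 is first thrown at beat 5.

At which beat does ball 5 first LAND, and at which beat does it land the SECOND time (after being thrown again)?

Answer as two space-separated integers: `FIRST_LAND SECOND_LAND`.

Beat 0 (L): throw ball1 h=4 -> lands@4:L; in-air after throw: [b1@4:L]
Beat 1 (R): throw ball2 h=5 -> lands@6:L; in-air after throw: [b1@4:L b2@6:L]
Beat 2 (L): throw ball3 h=8 -> lands@10:L; in-air after throw: [b1@4:L b2@6:L b3@10:L]
Beat 3 (R): throw ball4 h=4 -> lands@7:R; in-air after throw: [b1@4:L b2@6:L b4@7:R b3@10:L]
Beat 4 (L): throw ball1 h=4 -> lands@8:L; in-air after throw: [b2@6:L b4@7:R b1@8:L b3@10:L]
Beat 5 (R): throw ball5 h=4 -> lands@9:R; in-air after throw: [b2@6:L b4@7:R b1@8:L b5@9:R b3@10:L]
Beat 6 (L): throw ball2 h=5 -> lands@11:R; in-air after throw: [b4@7:R b1@8:L b5@9:R b3@10:L b2@11:R]
Beat 7 (R): throw ball4 h=8 -> lands@15:R; in-air after throw: [b1@8:L b5@9:R b3@10:L b2@11:R b4@15:R]
Beat 8 (L): throw ball1 h=4 -> lands@12:L; in-air after throw: [b5@9:R b3@10:L b2@11:R b1@12:L b4@15:R]
Beat 9 (R): throw ball5 h=4 -> lands@13:R; in-air after throw: [b3@10:L b2@11:R b1@12:L b5@13:R b4@15:R]
Beat 10 (L): throw ball3 h=4 -> lands@14:L; in-air after throw: [b2@11:R b1@12:L b5@13:R b3@14:L b4@15:R]
Beat 11 (R): throw ball2 h=5 -> lands@16:L; in-air after throw: [b1@12:L b5@13:R b3@14:L b4@15:R b2@16:L]
Beat 12 (L): throw ball1 h=8 -> lands@20:L; in-air after throw: [b5@13:R b3@14:L b4@15:R b2@16:L b1@20:L]
Beat 13 (R): throw ball5 h=4 -> lands@17:R; in-air after throw: [b3@14:L b4@15:R b2@16:L b5@17:R b1@20:L]
Ball 5: thrown@5 h=4 -> first land @9; rethrown@9 h=4 -> second land @13

Answer: 9 13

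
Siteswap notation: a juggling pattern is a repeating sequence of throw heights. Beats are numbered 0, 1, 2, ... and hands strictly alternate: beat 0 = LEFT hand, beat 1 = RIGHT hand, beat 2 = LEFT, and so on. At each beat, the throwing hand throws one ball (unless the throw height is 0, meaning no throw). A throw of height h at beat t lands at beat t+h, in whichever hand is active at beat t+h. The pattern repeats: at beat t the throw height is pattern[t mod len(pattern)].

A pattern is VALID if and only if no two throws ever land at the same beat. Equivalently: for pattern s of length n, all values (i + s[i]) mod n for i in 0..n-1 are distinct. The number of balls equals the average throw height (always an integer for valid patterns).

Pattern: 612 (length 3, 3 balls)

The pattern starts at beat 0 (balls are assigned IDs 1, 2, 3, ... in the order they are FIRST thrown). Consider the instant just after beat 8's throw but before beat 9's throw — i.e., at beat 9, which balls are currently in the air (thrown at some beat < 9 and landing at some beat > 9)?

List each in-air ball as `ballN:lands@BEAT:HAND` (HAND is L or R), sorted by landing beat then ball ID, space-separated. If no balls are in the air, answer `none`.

Beat 0 (L): throw ball1 h=6 -> lands@6:L; in-air after throw: [b1@6:L]
Beat 1 (R): throw ball2 h=1 -> lands@2:L; in-air after throw: [b2@2:L b1@6:L]
Beat 2 (L): throw ball2 h=2 -> lands@4:L; in-air after throw: [b2@4:L b1@6:L]
Beat 3 (R): throw ball3 h=6 -> lands@9:R; in-air after throw: [b2@4:L b1@6:L b3@9:R]
Beat 4 (L): throw ball2 h=1 -> lands@5:R; in-air after throw: [b2@5:R b1@6:L b3@9:R]
Beat 5 (R): throw ball2 h=2 -> lands@7:R; in-air after throw: [b1@6:L b2@7:R b3@9:R]
Beat 6 (L): throw ball1 h=6 -> lands@12:L; in-air after throw: [b2@7:R b3@9:R b1@12:L]
Beat 7 (R): throw ball2 h=1 -> lands@8:L; in-air after throw: [b2@8:L b3@9:R b1@12:L]
Beat 8 (L): throw ball2 h=2 -> lands@10:L; in-air after throw: [b3@9:R b2@10:L b1@12:L]
Beat 9 (R): throw ball3 h=6 -> lands@15:R; in-air after throw: [b2@10:L b1@12:L b3@15:R]

Answer: ball2:lands@10:L ball1:lands@12:L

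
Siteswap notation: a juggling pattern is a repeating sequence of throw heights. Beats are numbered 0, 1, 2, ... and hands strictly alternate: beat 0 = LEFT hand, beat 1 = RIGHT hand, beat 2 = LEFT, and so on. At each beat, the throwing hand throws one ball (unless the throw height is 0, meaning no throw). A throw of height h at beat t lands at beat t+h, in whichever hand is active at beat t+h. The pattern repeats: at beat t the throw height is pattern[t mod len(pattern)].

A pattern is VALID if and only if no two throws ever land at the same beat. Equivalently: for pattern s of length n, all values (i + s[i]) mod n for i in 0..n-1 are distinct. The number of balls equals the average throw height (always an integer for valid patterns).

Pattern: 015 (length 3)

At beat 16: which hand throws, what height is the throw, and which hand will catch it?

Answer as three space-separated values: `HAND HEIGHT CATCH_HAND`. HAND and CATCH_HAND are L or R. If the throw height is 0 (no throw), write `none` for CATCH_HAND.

Answer: L 1 R

Derivation:
Beat 16: 16 mod 2 = 0, so hand = L
Throw height = pattern[16 mod 3] = pattern[1] = 1
Lands at beat 16+1=17, 17 mod 2 = 1, so catch hand = R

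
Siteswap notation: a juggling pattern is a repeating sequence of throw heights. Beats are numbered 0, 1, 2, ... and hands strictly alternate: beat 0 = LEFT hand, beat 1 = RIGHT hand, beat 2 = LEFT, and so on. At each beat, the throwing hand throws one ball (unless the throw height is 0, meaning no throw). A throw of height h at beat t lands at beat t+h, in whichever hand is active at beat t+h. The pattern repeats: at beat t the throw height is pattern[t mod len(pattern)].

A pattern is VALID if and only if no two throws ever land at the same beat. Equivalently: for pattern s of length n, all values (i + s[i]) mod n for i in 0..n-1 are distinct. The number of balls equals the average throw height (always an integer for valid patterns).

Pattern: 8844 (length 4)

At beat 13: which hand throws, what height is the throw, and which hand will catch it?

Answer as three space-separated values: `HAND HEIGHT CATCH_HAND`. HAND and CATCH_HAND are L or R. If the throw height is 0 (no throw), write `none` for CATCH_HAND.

Answer: R 8 R

Derivation:
Beat 13: 13 mod 2 = 1, so hand = R
Throw height = pattern[13 mod 4] = pattern[1] = 8
Lands at beat 13+8=21, 21 mod 2 = 1, so catch hand = R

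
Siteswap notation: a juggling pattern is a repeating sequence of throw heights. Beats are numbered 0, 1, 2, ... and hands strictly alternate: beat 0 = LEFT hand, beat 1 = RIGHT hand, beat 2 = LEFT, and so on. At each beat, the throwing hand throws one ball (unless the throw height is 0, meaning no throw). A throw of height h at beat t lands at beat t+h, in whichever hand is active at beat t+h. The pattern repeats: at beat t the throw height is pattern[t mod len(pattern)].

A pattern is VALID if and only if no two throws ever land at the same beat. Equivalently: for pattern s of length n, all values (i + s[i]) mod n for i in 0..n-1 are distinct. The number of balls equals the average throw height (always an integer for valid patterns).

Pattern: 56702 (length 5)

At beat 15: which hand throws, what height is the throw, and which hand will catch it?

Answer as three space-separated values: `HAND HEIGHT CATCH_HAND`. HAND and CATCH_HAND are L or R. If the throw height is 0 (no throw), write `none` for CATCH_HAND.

Beat 15: 15 mod 2 = 1, so hand = R
Throw height = pattern[15 mod 5] = pattern[0] = 5
Lands at beat 15+5=20, 20 mod 2 = 0, so catch hand = L

Answer: R 5 L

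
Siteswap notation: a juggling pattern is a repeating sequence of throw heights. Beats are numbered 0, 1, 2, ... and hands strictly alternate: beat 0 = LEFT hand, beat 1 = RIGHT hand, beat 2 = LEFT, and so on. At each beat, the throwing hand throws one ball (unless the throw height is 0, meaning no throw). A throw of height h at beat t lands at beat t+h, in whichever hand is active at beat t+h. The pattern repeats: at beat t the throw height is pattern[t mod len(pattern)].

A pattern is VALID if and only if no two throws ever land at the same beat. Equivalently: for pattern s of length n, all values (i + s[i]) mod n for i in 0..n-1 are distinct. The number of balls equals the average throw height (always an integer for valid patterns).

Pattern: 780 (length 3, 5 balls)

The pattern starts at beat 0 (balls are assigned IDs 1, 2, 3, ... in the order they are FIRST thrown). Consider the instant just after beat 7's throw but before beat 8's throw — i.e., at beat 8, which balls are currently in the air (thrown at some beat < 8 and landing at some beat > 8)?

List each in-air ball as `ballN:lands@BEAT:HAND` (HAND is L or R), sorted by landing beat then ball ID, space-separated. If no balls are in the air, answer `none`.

Beat 0 (L): throw ball1 h=7 -> lands@7:R; in-air after throw: [b1@7:R]
Beat 1 (R): throw ball2 h=8 -> lands@9:R; in-air after throw: [b1@7:R b2@9:R]
Beat 3 (R): throw ball3 h=7 -> lands@10:L; in-air after throw: [b1@7:R b2@9:R b3@10:L]
Beat 4 (L): throw ball4 h=8 -> lands@12:L; in-air after throw: [b1@7:R b2@9:R b3@10:L b4@12:L]
Beat 6 (L): throw ball5 h=7 -> lands@13:R; in-air after throw: [b1@7:R b2@9:R b3@10:L b4@12:L b5@13:R]
Beat 7 (R): throw ball1 h=8 -> lands@15:R; in-air after throw: [b2@9:R b3@10:L b4@12:L b5@13:R b1@15:R]

Answer: ball2:lands@9:R ball3:lands@10:L ball4:lands@12:L ball5:lands@13:R ball1:lands@15:R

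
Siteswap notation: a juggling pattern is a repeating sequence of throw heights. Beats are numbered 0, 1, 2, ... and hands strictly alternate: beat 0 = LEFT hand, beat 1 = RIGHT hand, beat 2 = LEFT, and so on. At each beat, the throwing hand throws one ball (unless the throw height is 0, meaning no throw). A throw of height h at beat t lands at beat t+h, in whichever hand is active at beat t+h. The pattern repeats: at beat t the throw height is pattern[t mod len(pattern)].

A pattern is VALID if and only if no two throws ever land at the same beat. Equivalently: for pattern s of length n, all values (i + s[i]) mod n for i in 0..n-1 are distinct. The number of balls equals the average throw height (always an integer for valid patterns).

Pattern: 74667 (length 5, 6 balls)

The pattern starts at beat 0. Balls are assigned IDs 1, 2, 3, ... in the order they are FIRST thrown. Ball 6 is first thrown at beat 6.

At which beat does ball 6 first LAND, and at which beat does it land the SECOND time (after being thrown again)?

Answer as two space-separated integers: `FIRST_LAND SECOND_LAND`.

Beat 0 (L): throw ball1 h=7 -> lands@7:R; in-air after throw: [b1@7:R]
Beat 1 (R): throw ball2 h=4 -> lands@5:R; in-air after throw: [b2@5:R b1@7:R]
Beat 2 (L): throw ball3 h=6 -> lands@8:L; in-air after throw: [b2@5:R b1@7:R b3@8:L]
Beat 3 (R): throw ball4 h=6 -> lands@9:R; in-air after throw: [b2@5:R b1@7:R b3@8:L b4@9:R]
Beat 4 (L): throw ball5 h=7 -> lands@11:R; in-air after throw: [b2@5:R b1@7:R b3@8:L b4@9:R b5@11:R]
Beat 5 (R): throw ball2 h=7 -> lands@12:L; in-air after throw: [b1@7:R b3@8:L b4@9:R b5@11:R b2@12:L]
Beat 6 (L): throw ball6 h=4 -> lands@10:L; in-air after throw: [b1@7:R b3@8:L b4@9:R b6@10:L b5@11:R b2@12:L]
Beat 7 (R): throw ball1 h=6 -> lands@13:R; in-air after throw: [b3@8:L b4@9:R b6@10:L b5@11:R b2@12:L b1@13:R]
Beat 8 (L): throw ball3 h=6 -> lands@14:L; in-air after throw: [b4@9:R b6@10:L b5@11:R b2@12:L b1@13:R b3@14:L]
Beat 9 (R): throw ball4 h=7 -> lands@16:L; in-air after throw: [b6@10:L b5@11:R b2@12:L b1@13:R b3@14:L b4@16:L]
Beat 10 (L): throw ball6 h=7 -> lands@17:R; in-air after throw: [b5@11:R b2@12:L b1@13:R b3@14:L b4@16:L b6@17:R]
Beat 11 (R): throw ball5 h=4 -> lands@15:R; in-air after throw: [b2@12:L b1@13:R b3@14:L b5@15:R b4@16:L b6@17:R]
Beat 12 (L): throw ball2 h=6 -> lands@18:L; in-air after throw: [b1@13:R b3@14:L b5@15:R b4@16:L b6@17:R b2@18:L]
Beat 13 (R): throw ball1 h=6 -> lands@19:R; in-air after throw: [b3@14:L b5@15:R b4@16:L b6@17:R b2@18:L b1@19:R]
Beat 14 (L): throw ball3 h=7 -> lands@21:R; in-air after throw: [b5@15:R b4@16:L b6@17:R b2@18:L b1@19:R b3@21:R]
Beat 15 (R): throw ball5 h=7 -> lands@22:L; in-air after throw: [b4@16:L b6@17:R b2@18:L b1@19:R b3@21:R b5@22:L]
Beat 16 (L): throw ball4 h=4 -> lands@20:L; in-air after throw: [b6@17:R b2@18:L b1@19:R b4@20:L b3@21:R b5@22:L]
Beat 17 (R): throw ball6 h=6 -> lands@23:R; in-air after throw: [b2@18:L b1@19:R b4@20:L b3@21:R b5@22:L b6@23:R]
Ball 6: thrown@6 h=4 -> first land @10; rethrown@10 h=7 -> second land @17

Answer: 10 17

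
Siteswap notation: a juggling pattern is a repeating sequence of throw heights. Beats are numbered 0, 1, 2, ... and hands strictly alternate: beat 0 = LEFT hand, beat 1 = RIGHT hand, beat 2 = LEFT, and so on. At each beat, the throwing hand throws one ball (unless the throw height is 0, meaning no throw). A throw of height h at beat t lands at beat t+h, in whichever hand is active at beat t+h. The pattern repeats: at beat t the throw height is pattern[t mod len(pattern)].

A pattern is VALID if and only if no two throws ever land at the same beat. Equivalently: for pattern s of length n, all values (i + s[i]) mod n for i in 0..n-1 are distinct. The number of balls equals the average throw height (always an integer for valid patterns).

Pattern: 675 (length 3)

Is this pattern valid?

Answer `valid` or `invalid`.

Answer: valid

Derivation:
i=0: (i + s[i]) mod n = (0 + 6) mod 3 = 0
i=1: (i + s[i]) mod n = (1 + 7) mod 3 = 2
i=2: (i + s[i]) mod n = (2 + 5) mod 3 = 1
Residues: [0, 2, 1], distinct: True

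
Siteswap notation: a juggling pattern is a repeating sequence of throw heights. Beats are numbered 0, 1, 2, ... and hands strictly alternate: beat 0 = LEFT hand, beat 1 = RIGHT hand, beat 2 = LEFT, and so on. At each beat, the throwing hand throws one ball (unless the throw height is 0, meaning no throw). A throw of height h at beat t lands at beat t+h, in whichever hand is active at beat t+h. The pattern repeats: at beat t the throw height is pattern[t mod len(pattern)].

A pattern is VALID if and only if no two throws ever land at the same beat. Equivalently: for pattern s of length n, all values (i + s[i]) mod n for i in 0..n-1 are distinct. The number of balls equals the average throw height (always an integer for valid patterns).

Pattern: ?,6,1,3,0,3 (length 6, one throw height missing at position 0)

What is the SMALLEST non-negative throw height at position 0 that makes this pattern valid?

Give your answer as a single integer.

i=0: s[i]=? (unknown)
i=1: (1 + 6) mod 6 = 1
i=2: (2 + 1) mod 6 = 3
i=3: (3 + 3) mod 6 = 0
i=4: (4 + 0) mod 6 = 4
i=5: (5 + 3) mod 6 = 2
Known residues: [0, 1, 2, 3, 4]; need a permutation of 0..5, so missing residue r = 5
Need (0 + s) mod 6 = 5; smallest s = (5 - 0) mod 6 = 5

Answer: 5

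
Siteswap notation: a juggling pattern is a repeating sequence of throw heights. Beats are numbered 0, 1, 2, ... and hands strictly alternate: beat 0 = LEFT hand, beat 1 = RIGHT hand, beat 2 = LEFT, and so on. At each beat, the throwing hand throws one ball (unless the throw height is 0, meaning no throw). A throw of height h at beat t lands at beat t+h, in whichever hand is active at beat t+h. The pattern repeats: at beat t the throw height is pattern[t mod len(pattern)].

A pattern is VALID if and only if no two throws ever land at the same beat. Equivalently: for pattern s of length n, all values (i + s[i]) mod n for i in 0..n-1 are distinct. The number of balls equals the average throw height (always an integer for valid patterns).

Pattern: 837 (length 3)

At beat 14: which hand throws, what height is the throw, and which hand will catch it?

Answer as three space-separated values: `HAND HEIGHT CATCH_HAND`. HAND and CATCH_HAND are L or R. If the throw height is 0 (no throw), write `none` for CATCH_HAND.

Beat 14: 14 mod 2 = 0, so hand = L
Throw height = pattern[14 mod 3] = pattern[2] = 7
Lands at beat 14+7=21, 21 mod 2 = 1, so catch hand = R

Answer: L 7 R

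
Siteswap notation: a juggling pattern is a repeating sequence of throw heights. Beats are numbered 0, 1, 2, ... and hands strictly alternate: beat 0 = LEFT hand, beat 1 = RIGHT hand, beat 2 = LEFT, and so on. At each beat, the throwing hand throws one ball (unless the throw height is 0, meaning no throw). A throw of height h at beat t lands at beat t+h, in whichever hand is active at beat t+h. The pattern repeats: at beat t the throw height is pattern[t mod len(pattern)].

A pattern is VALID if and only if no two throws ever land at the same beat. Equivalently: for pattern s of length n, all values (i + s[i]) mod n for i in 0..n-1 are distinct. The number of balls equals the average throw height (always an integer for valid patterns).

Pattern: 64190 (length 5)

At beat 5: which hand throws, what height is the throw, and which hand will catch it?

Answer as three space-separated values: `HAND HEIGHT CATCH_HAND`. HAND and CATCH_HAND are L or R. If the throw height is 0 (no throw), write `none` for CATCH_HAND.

Answer: R 6 R

Derivation:
Beat 5: 5 mod 2 = 1, so hand = R
Throw height = pattern[5 mod 5] = pattern[0] = 6
Lands at beat 5+6=11, 11 mod 2 = 1, so catch hand = R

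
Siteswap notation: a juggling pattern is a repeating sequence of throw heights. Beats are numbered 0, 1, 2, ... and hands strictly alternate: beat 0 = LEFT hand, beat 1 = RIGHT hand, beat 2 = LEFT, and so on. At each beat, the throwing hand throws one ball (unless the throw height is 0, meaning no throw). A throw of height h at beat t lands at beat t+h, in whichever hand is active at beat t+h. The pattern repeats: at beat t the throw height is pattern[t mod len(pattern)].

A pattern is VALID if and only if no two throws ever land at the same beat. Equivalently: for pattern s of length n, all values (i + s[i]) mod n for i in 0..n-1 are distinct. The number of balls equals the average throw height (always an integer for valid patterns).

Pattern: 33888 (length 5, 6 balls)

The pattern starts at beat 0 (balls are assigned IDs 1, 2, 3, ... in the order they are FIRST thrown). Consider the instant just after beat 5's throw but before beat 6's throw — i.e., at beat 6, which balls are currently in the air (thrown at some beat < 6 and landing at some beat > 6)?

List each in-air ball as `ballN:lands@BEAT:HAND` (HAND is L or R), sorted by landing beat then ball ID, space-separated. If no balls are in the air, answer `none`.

Beat 0 (L): throw ball1 h=3 -> lands@3:R; in-air after throw: [b1@3:R]
Beat 1 (R): throw ball2 h=3 -> lands@4:L; in-air after throw: [b1@3:R b2@4:L]
Beat 2 (L): throw ball3 h=8 -> lands@10:L; in-air after throw: [b1@3:R b2@4:L b3@10:L]
Beat 3 (R): throw ball1 h=8 -> lands@11:R; in-air after throw: [b2@4:L b3@10:L b1@11:R]
Beat 4 (L): throw ball2 h=8 -> lands@12:L; in-air after throw: [b3@10:L b1@11:R b2@12:L]
Beat 5 (R): throw ball4 h=3 -> lands@8:L; in-air after throw: [b4@8:L b3@10:L b1@11:R b2@12:L]
Beat 6 (L): throw ball5 h=3 -> lands@9:R; in-air after throw: [b4@8:L b5@9:R b3@10:L b1@11:R b2@12:L]

Answer: ball4:lands@8:L ball3:lands@10:L ball1:lands@11:R ball2:lands@12:L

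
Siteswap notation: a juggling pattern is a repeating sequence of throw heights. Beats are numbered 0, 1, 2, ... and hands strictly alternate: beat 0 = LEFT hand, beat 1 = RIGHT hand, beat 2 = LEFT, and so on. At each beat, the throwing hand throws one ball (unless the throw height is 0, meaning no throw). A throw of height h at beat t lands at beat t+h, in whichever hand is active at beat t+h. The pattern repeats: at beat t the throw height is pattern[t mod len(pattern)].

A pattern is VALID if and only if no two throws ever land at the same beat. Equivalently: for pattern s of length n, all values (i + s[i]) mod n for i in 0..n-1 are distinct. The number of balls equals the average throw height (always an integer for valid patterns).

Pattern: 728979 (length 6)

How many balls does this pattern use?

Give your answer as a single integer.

Answer: 7

Derivation:
Pattern = [7, 2, 8, 9, 7, 9], length n = 6
  position 0: throw height = 7, running sum = 7
  position 1: throw height = 2, running sum = 9
  position 2: throw height = 8, running sum = 17
  position 3: throw height = 9, running sum = 26
  position 4: throw height = 7, running sum = 33
  position 5: throw height = 9, running sum = 42
Total sum = 42; balls = sum / n = 42 / 6 = 7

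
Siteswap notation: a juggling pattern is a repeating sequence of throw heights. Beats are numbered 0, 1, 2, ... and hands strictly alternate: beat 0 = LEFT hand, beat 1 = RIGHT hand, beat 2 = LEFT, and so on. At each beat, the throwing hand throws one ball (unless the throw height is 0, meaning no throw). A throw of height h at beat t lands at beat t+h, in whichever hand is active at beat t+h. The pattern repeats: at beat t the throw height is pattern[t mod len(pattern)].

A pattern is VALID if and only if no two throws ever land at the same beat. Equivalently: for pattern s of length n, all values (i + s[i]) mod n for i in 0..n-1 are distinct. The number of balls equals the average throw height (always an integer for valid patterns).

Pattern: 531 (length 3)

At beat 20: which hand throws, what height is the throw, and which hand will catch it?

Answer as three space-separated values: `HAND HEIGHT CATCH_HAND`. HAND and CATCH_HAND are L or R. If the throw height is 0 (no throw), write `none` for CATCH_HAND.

Beat 20: 20 mod 2 = 0, so hand = L
Throw height = pattern[20 mod 3] = pattern[2] = 1
Lands at beat 20+1=21, 21 mod 2 = 1, so catch hand = R

Answer: L 1 R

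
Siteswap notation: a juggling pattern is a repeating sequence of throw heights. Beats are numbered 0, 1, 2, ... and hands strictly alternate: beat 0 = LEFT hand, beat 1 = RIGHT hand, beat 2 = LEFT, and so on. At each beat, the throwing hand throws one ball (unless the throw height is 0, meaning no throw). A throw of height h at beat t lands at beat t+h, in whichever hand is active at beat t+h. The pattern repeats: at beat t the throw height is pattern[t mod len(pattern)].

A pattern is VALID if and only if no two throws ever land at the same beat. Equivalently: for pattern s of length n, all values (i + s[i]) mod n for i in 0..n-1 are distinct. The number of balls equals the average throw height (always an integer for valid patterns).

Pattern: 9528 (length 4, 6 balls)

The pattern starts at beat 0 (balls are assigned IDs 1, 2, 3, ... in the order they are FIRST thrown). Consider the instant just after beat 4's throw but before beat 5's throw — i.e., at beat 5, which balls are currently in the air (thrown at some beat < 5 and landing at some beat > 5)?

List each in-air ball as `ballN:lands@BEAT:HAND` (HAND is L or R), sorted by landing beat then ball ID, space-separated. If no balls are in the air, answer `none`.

Answer: ball2:lands@6:L ball1:lands@9:R ball4:lands@11:R ball3:lands@13:R

Derivation:
Beat 0 (L): throw ball1 h=9 -> lands@9:R; in-air after throw: [b1@9:R]
Beat 1 (R): throw ball2 h=5 -> lands@6:L; in-air after throw: [b2@6:L b1@9:R]
Beat 2 (L): throw ball3 h=2 -> lands@4:L; in-air after throw: [b3@4:L b2@6:L b1@9:R]
Beat 3 (R): throw ball4 h=8 -> lands@11:R; in-air after throw: [b3@4:L b2@6:L b1@9:R b4@11:R]
Beat 4 (L): throw ball3 h=9 -> lands@13:R; in-air after throw: [b2@6:L b1@9:R b4@11:R b3@13:R]
Beat 5 (R): throw ball5 h=5 -> lands@10:L; in-air after throw: [b2@6:L b1@9:R b5@10:L b4@11:R b3@13:R]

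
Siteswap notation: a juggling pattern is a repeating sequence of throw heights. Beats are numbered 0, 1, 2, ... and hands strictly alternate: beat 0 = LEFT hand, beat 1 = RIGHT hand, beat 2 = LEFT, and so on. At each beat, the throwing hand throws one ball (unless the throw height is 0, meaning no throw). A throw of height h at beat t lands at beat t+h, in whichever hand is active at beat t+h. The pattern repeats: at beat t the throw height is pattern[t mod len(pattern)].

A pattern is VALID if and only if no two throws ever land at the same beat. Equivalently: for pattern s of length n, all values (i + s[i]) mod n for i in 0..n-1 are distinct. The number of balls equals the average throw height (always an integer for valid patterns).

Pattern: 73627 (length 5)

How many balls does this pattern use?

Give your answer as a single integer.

Answer: 5

Derivation:
Pattern = [7, 3, 6, 2, 7], length n = 5
  position 0: throw height = 7, running sum = 7
  position 1: throw height = 3, running sum = 10
  position 2: throw height = 6, running sum = 16
  position 3: throw height = 2, running sum = 18
  position 4: throw height = 7, running sum = 25
Total sum = 25; balls = sum / n = 25 / 5 = 5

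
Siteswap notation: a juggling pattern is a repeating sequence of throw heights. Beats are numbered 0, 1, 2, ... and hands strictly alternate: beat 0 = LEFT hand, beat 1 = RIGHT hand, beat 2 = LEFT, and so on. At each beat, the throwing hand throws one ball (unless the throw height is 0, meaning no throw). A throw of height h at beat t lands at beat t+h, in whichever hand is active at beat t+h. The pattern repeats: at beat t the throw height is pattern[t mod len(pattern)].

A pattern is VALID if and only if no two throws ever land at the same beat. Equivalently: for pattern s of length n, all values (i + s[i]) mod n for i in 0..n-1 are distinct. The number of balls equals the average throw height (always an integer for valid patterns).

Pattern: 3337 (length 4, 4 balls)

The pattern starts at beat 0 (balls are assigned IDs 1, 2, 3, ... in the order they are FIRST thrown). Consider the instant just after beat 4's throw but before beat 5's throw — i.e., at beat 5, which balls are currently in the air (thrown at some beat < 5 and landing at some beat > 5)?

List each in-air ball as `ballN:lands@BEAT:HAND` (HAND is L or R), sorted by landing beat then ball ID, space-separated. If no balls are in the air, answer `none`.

Answer: ball2:lands@7:R ball1:lands@10:L

Derivation:
Beat 0 (L): throw ball1 h=3 -> lands@3:R; in-air after throw: [b1@3:R]
Beat 1 (R): throw ball2 h=3 -> lands@4:L; in-air after throw: [b1@3:R b2@4:L]
Beat 2 (L): throw ball3 h=3 -> lands@5:R; in-air after throw: [b1@3:R b2@4:L b3@5:R]
Beat 3 (R): throw ball1 h=7 -> lands@10:L; in-air after throw: [b2@4:L b3@5:R b1@10:L]
Beat 4 (L): throw ball2 h=3 -> lands@7:R; in-air after throw: [b3@5:R b2@7:R b1@10:L]
Beat 5 (R): throw ball3 h=3 -> lands@8:L; in-air after throw: [b2@7:R b3@8:L b1@10:L]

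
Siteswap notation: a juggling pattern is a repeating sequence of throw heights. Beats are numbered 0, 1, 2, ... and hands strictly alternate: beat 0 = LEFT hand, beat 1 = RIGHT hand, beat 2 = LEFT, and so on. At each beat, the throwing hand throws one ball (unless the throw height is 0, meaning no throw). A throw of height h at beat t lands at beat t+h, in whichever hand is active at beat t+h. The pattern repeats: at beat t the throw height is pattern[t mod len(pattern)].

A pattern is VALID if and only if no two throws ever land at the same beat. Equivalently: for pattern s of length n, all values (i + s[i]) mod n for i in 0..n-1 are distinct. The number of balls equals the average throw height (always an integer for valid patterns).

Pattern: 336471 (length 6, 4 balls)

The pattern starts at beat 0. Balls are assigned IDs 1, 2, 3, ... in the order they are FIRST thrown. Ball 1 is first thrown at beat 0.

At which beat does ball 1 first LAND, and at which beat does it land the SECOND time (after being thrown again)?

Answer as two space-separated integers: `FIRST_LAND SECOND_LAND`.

Beat 0 (L): throw ball1 h=3 -> lands@3:R; in-air after throw: [b1@3:R]
Beat 1 (R): throw ball2 h=3 -> lands@4:L; in-air after throw: [b1@3:R b2@4:L]
Beat 2 (L): throw ball3 h=6 -> lands@8:L; in-air after throw: [b1@3:R b2@4:L b3@8:L]
Beat 3 (R): throw ball1 h=4 -> lands@7:R; in-air after throw: [b2@4:L b1@7:R b3@8:L]
Beat 4 (L): throw ball2 h=7 -> lands@11:R; in-air after throw: [b1@7:R b3@8:L b2@11:R]
Beat 5 (R): throw ball4 h=1 -> lands@6:L; in-air after throw: [b4@6:L b1@7:R b3@8:L b2@11:R]
Beat 6 (L): throw ball4 h=3 -> lands@9:R; in-air after throw: [b1@7:R b3@8:L b4@9:R b2@11:R]
Beat 7 (R): throw ball1 h=3 -> lands@10:L; in-air after throw: [b3@8:L b4@9:R b1@10:L b2@11:R]
Ball 1: thrown@0 h=3 -> first land @3; rethrown@3 h=4 -> second land @7

Answer: 3 7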